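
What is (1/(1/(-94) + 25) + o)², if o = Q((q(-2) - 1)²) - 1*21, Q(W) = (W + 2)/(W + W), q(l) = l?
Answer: 9139168801/22071204 ≈ 414.08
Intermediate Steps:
Q(W) = (2 + W)/(2*W) (Q(W) = (2 + W)/((2*W)) = (2 + W)*(1/(2*W)) = (2 + W)/(2*W))
o = -367/18 (o = (2 + (-2 - 1)²)/(2*((-2 - 1)²)) - 1*21 = (2 + (-3)²)/(2*((-3)²)) - 21 = (½)*(2 + 9)/9 - 21 = (½)*(⅑)*11 - 21 = 11/18 - 21 = -367/18 ≈ -20.389)
(1/(1/(-94) + 25) + o)² = (1/(1/(-94) + 25) - 367/18)² = (1/(-1/94 + 25) - 367/18)² = (1/(2349/94) - 367/18)² = (94/2349 - 367/18)² = (-95599/4698)² = 9139168801/22071204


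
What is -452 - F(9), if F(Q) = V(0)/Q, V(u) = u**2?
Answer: -452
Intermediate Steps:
F(Q) = 0 (F(Q) = 0**2/Q = 0/Q = 0)
-452 - F(9) = -452 - 1*0 = -452 + 0 = -452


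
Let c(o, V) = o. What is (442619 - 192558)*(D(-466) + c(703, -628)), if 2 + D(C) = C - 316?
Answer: -20254941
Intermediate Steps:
D(C) = -318 + C (D(C) = -2 + (C - 316) = -2 + (-316 + C) = -318 + C)
(442619 - 192558)*(D(-466) + c(703, -628)) = (442619 - 192558)*((-318 - 466) + 703) = 250061*(-784 + 703) = 250061*(-81) = -20254941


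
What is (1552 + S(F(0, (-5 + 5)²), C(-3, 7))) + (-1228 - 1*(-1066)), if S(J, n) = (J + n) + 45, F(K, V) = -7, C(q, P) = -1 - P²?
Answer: 1378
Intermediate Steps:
S(J, n) = 45 + J + n
(1552 + S(F(0, (-5 + 5)²), C(-3, 7))) + (-1228 - 1*(-1066)) = (1552 + (45 - 7 + (-1 - 1*7²))) + (-1228 - 1*(-1066)) = (1552 + (45 - 7 + (-1 - 1*49))) + (-1228 + 1066) = (1552 + (45 - 7 + (-1 - 49))) - 162 = (1552 + (45 - 7 - 50)) - 162 = (1552 - 12) - 162 = 1540 - 162 = 1378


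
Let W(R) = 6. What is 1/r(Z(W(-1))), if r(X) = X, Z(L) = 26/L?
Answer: 3/13 ≈ 0.23077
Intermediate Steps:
1/r(Z(W(-1))) = 1/(26/6) = 1/(26*(⅙)) = 1/(13/3) = 3/13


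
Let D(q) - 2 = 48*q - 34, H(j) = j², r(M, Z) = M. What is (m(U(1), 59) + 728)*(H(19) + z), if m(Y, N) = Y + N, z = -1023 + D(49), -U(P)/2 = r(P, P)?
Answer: 1301530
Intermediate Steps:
U(P) = -2*P
D(q) = -32 + 48*q (D(q) = 2 + (48*q - 34) = 2 + (-34 + 48*q) = -32 + 48*q)
z = 1297 (z = -1023 + (-32 + 48*49) = -1023 + (-32 + 2352) = -1023 + 2320 = 1297)
m(Y, N) = N + Y
(m(U(1), 59) + 728)*(H(19) + z) = ((59 - 2*1) + 728)*(19² + 1297) = ((59 - 2) + 728)*(361 + 1297) = (57 + 728)*1658 = 785*1658 = 1301530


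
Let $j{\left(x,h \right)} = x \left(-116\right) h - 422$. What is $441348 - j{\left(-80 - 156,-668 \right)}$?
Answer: $18728938$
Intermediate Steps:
$j{\left(x,h \right)} = -422 - 116 h x$ ($j{\left(x,h \right)} = - 116 x h - 422 = - 116 h x - 422 = -422 - 116 h x$)
$441348 - j{\left(-80 - 156,-668 \right)} = 441348 - \left(-422 - - 77488 \left(-80 - 156\right)\right) = 441348 - \left(-422 - \left(-77488\right) \left(-236\right)\right) = 441348 - \left(-422 - 18287168\right) = 441348 - -18287590 = 441348 + 18287590 = 18728938$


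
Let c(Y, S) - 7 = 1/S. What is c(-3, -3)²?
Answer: 400/9 ≈ 44.444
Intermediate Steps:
c(Y, S) = 7 + 1/S
c(-3, -3)² = (7 + 1/(-3))² = (7 - ⅓)² = (20/3)² = 400/9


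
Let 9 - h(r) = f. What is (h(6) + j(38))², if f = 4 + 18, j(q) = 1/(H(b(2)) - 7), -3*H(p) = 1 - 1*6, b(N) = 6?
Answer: 44521/256 ≈ 173.91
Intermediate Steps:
H(p) = 5/3 (H(p) = -(1 - 1*6)/3 = -(1 - 6)/3 = -⅓*(-5) = 5/3)
j(q) = -3/16 (j(q) = 1/(5/3 - 7) = 1/(-16/3) = -3/16)
f = 22
h(r) = -13 (h(r) = 9 - 1*22 = 9 - 22 = -13)
(h(6) + j(38))² = (-13 - 3/16)² = (-211/16)² = 44521/256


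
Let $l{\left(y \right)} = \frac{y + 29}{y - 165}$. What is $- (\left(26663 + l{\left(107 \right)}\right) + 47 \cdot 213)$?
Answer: $- \frac{1063478}{29} \approx -36672.0$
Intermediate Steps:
$l{\left(y \right)} = \frac{29 + y}{-165 + y}$
$- (\left(26663 + l{\left(107 \right)}\right) + 47 \cdot 213) = - (\left(26663 + \frac{29 + 107}{-165 + 107}\right) + 47 \cdot 213) = - (\left(26663 + \frac{1}{-58} \cdot 136\right) + 10011) = - (\left(26663 - \frac{68}{29}\right) + 10011) = - (\frac{773159}{29} + 10011) = \left(-1\right) \frac{1063478}{29} = - \frac{1063478}{29}$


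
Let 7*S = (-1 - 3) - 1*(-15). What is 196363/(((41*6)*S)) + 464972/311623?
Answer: 429596804275/843251838 ≈ 509.45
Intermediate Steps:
S = 11/7 (S = ((-1 - 3) - 1*(-15))/7 = (-4 + 15)/7 = (⅐)*11 = 11/7 ≈ 1.5714)
196363/(((41*6)*S)) + 464972/311623 = 196363/(((41*6)*(11/7))) + 464972/311623 = 196363/((246*(11/7))) + 464972*(1/311623) = 196363/(2706/7) + 464972/311623 = 196363*(7/2706) + 464972/311623 = 1374541/2706 + 464972/311623 = 429596804275/843251838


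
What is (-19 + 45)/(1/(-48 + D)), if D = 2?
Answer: -1196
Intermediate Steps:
(-19 + 45)/(1/(-48 + D)) = (-19 + 45)/(1/(-48 + 2)) = 26/1/(-46) = 26/(-1/46) = -46*26 = -1196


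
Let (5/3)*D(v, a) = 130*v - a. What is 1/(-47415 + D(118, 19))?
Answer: -5/191112 ≈ -2.6163e-5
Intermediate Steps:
D(v, a) = 78*v - 3*a/5 (D(v, a) = 3*(130*v - a)/5 = 3*(-a + 130*v)/5 = 78*v - 3*a/5)
1/(-47415 + D(118, 19)) = 1/(-47415 + (78*118 - 3/5*19)) = 1/(-47415 + (9204 - 57/5)) = 1/(-47415 + 45963/5) = 1/(-191112/5) = -5/191112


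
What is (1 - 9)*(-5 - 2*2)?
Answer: 72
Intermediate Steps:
(1 - 9)*(-5 - 2*2) = -8*(-5 - 4) = -8*(-9) = 72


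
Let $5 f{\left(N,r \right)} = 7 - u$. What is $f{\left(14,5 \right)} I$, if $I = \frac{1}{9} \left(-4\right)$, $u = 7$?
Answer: $0$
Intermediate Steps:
$I = - \frac{4}{9}$ ($I = \frac{1}{9} \left(-4\right) = - \frac{4}{9} \approx -0.44444$)
$f{\left(N,r \right)} = 0$ ($f{\left(N,r \right)} = \frac{7 - 7}{5} = \frac{1}{5} \cdot 0 = 0$)
$f{\left(14,5 \right)} I = 0 \left(- \frac{4}{9}\right) = 0$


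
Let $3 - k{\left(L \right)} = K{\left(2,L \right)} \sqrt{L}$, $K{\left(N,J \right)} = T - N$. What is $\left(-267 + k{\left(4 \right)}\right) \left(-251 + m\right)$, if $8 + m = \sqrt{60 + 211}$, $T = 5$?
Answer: $69930 - 270 \sqrt{271} \approx 65485.0$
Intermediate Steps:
$K{\left(N,J \right)} = 5 - N$
$k{\left(L \right)} = 3 - 3 \sqrt{L}$ ($k{\left(L \right)} = 3 - \left(5 - 2\right) \sqrt{L} = 3 - 3 \sqrt{L}$)
$m = -8 + \sqrt{271}$ ($m = -8 + \sqrt{60 + 211} = -8 + \sqrt{271} \approx 8.4621$)
$\left(-267 + k{\left(4 \right)}\right) \left(-251 + m\right) = \left(-267 + \left(3 - 3 \sqrt{4}\right)\right) \left(-251 - \left(8 - \sqrt{271}\right)\right) = \left(-267 + \left(3 - 6\right)\right) \left(-259 + \sqrt{271}\right) = \left(-267 - 3\right) \left(-259 + \sqrt{271}\right) = - 270 \left(-259 + \sqrt{271}\right) = 69930 - 270 \sqrt{271}$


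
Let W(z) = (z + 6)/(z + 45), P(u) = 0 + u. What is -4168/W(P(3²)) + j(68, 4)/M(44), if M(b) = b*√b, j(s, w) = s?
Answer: -75024/5 + 17*√11/242 ≈ -15005.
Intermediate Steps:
M(b) = b^(3/2)
P(u) = u
W(z) = (6 + z)/(45 + z)
-4168/W(P(3²)) + j(68, 4)/M(44) = -4168*(45 + 3²)/(6 + 3²) + 68/(44^(3/2)) = -4168*(45 + 9)/(6 + 9) + 68/((88*√11)) = -4168/(15/54) + 68*(√11/968) = -4168/((1/54)*15) + 17*√11/242 = -4168/5/18 + 17*√11/242 = -4168*18/5 + 17*√11/242 = -75024/5 + 17*√11/242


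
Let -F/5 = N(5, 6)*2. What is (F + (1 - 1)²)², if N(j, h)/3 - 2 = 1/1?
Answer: 8100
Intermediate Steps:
N(j, h) = 9 (N(j, h) = 6 + 3/1 = 6 + 3*1 = 6 + 3 = 9)
F = -90 (F = -45*2 = -5*18 = -90)
(F + (1 - 1)²)² = (-90 + (1 - 1)²)² = (-90 + 0²)² = (-90 + 0)² = (-90)² = 8100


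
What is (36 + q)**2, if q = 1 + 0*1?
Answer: 1369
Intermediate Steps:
q = 1 (q = 1 + 0 = 1)
(36 + q)**2 = (36 + 1)**2 = 37**2 = 1369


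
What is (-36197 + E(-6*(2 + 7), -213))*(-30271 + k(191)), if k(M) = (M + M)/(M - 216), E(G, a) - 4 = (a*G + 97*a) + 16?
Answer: 34326469752/25 ≈ 1.3731e+9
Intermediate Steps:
E(G, a) = 20 + 97*a + G*a (E(G, a) = 4 + ((a*G + 97*a) + 16) = 4 + ((G*a + 97*a) + 16) = 4 + ((97*a + G*a) + 16) = 4 + (16 + 97*a + G*a) = 20 + 97*a + G*a)
k(M) = 2*M/(-216 + M) (k(M) = (2*M)/(-216 + M) = 2*M/(-216 + M))
(-36197 + E(-6*(2 + 7), -213))*(-30271 + k(191)) = (-36197 + (20 + 97*(-213) - 6*(2 + 7)*(-213)))*(-30271 + 2*191/(-216 + 191)) = (-36197 + (20 - 20661 - 6*9*(-213)))*(-30271 + 2*191/(-25)) = (-36197 + (20 - 20661 - 54*(-213)))*(-30271 + 2*191*(-1/25)) = (-36197 + (20 - 20661 + 11502))*(-30271 - 382/25) = (-36197 - 9139)*(-757157/25) = -45336*(-757157/25) = 34326469752/25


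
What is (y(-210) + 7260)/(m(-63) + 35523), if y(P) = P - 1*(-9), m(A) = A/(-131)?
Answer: 308243/1551192 ≈ 0.19871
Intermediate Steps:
m(A) = -A/131 (m(A) = A*(-1/131) = -A/131)
y(P) = 9 + P (y(P) = P + 9 = 9 + P)
(y(-210) + 7260)/(m(-63) + 35523) = ((9 - 210) + 7260)/(-1/131*(-63) + 35523) = (-201 + 7260)/(63/131 + 35523) = 7059/(4653576/131) = 7059*(131/4653576) = 308243/1551192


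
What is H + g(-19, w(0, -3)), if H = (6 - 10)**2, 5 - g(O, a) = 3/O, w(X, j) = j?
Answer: 402/19 ≈ 21.158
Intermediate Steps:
g(O, a) = 5 - 3/O
H = 16 (H = (-4)**2 = 16)
H + g(-19, w(0, -3)) = 16 + (5 - 3/(-19)) = 16 + (5 - 3*(-1/19)) = 16 + (5 + 3/19) = 16 + 98/19 = 402/19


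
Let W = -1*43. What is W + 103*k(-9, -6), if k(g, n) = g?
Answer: -970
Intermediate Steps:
W = -43
W + 103*k(-9, -6) = -43 + 103*(-9) = -43 - 927 = -970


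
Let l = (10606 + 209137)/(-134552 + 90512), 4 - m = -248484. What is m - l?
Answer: 10943631263/44040 ≈ 2.4849e+5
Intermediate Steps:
m = 248488 (m = 4 - 1*(-248484) = 4 + 248484 = 248488)
l = -219743/44040 (l = 219743/(-44040) = 219743*(-1/44040) = -219743/44040 ≈ -4.9896)
m - l = 248488 - 1*(-219743/44040) = 248488 + 219743/44040 = 10943631263/44040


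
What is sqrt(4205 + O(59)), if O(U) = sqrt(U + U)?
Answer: sqrt(4205 + sqrt(118)) ≈ 64.930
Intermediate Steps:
O(U) = sqrt(2)*sqrt(U) (O(U) = sqrt(2*U) = sqrt(2)*sqrt(U))
sqrt(4205 + O(59)) = sqrt(4205 + sqrt(2)*sqrt(59)) = sqrt(4205 + sqrt(118))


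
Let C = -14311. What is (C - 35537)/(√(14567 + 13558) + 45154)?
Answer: -2250836592/2038855591 + 3738600*√5/2038855591 ≈ -1.0999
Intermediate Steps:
(C - 35537)/(√(14567 + 13558) + 45154) = (-14311 - 35537)/(√(14567 + 13558) + 45154) = -49848/(√28125 + 45154) = -49848/(75*√5 + 45154) = -49848/(45154 + 75*√5)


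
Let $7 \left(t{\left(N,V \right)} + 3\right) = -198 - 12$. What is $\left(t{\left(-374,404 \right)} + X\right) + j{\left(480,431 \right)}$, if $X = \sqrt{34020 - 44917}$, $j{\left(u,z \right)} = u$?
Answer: $447 + i \sqrt{10897} \approx 447.0 + 104.39 i$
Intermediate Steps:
$t{\left(N,V \right)} = -33$ ($t{\left(N,V \right)} = -3 + \frac{-198 - 12}{7} = -3 + \frac{1}{7} \left(-210\right) = -3 - 30 = -33$)
$X = i \sqrt{10897}$ ($X = \sqrt{-10897} = i \sqrt{10897} \approx 104.39 i$)
$\left(t{\left(-374,404 \right)} + X\right) + j{\left(480,431 \right)} = \left(-33 + i \sqrt{10897}\right) + 480 = 447 + i \sqrt{10897}$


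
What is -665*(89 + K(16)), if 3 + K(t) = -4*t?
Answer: -14630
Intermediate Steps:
K(t) = -3 - 4*t
-665*(89 + K(16)) = -665*(89 + (-3 - 4*16)) = -665*(89 + (-3 - 64)) = -665*(89 - 67) = -665*22 = -14630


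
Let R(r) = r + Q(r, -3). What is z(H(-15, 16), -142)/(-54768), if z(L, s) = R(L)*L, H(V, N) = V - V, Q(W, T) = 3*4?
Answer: 0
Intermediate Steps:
Q(W, T) = 12
H(V, N) = 0
R(r) = 12 + r (R(r) = r + 12 = 12 + r)
z(L, s) = L*(12 + L) (z(L, s) = (12 + L)*L = L*(12 + L))
z(H(-15, 16), -142)/(-54768) = (0*(12 + 0))/(-54768) = (0*12)*(-1/54768) = 0*(-1/54768) = 0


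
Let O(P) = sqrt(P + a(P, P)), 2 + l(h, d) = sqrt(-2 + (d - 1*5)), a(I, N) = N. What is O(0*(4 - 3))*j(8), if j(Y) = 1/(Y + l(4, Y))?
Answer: 0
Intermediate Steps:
l(h, d) = -2 + sqrt(-7 + d) (l(h, d) = -2 + sqrt(-2 + (d - 1*5)) = -2 + sqrt(-2 + (d - 5)) = -2 + sqrt(-2 + (-5 + d)) = -2 + sqrt(-7 + d))
j(Y) = 1/(-2 + Y + sqrt(-7 + Y)) (j(Y) = 1/(Y + (-2 + sqrt(-7 + Y))) = 1/(-2 + Y + sqrt(-7 + Y)))
O(P) = sqrt(2)*sqrt(P) (O(P) = sqrt(P + P) = sqrt(2*P) = sqrt(2)*sqrt(P))
O(0*(4 - 3))*j(8) = (sqrt(2)*sqrt(0*(4 - 3)))/(-2 + 8 + sqrt(-7 + 8)) = (sqrt(2)*sqrt(0*1))/(-2 + 8 + sqrt(1)) = (sqrt(2)*sqrt(0))/(-2 + 8 + 1) = (sqrt(2)*0)/7 = 0*(1/7) = 0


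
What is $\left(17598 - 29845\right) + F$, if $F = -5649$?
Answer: $-17896$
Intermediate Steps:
$\left(17598 - 29845\right) + F = \left(17598 - 29845\right) - 5649 = -12247 - 5649 = -17896$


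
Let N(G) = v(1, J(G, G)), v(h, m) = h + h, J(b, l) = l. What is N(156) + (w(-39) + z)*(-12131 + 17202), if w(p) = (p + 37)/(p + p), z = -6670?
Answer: -1319114081/39 ≈ -3.3823e+7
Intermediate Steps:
w(p) = (37 + p)/(2*p) (w(p) = (37 + p)/((2*p)) = (37 + p)*(1/(2*p)) = (37 + p)/(2*p))
v(h, m) = 2*h
N(G) = 2 (N(G) = 2*1 = 2)
N(156) + (w(-39) + z)*(-12131 + 17202) = 2 + ((1/2)*(37 - 39)/(-39) - 6670)*(-12131 + 17202) = 2 + ((1/2)*(-1/39)*(-2) - 6670)*5071 = 2 + (1/39 - 6670)*5071 = 2 - 260129/39*5071 = 2 - 1319114159/39 = -1319114081/39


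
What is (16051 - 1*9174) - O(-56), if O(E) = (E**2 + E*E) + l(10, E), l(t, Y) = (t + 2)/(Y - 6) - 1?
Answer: 18792/31 ≈ 606.19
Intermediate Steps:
l(t, Y) = -1 + (2 + t)/(-6 + Y) (l(t, Y) = (2 + t)/(-6 + Y) - 1 = -1 + (2 + t)/(-6 + Y))
O(E) = 2*E**2 + (18 - E)/(-6 + E) (O(E) = (E**2 + E*E) + (8 + 10 - E)/(-6 + E) = (E**2 + E**2) + (18 - E)/(-6 + E) = 2*E**2 + (18 - E)/(-6 + E))
(16051 - 1*9174) - O(-56) = (16051 - 1*9174) - (18 - 1*(-56) + 2*(-56)**2*(-6 - 56))/(-6 - 56) = (16051 - 9174) - (18 + 56 + 2*3136*(-62))/(-62) = 6877 - (-1)*(18 + 56 - 388864)/62 = 6877 - (-1)*(-388790)/62 = 6877 - 1*194395/31 = 6877 - 194395/31 = 18792/31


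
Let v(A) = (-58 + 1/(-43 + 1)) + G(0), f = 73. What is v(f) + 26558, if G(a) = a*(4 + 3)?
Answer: 1112999/42 ≈ 26500.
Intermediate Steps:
G(a) = 7*a (G(a) = a*7 = 7*a)
v(A) = -2437/42 (v(A) = (-58 + 1/(-43 + 1)) + 7*0 = (-58 + 1/(-42)) + 0 = (-58 - 1/42) + 0 = -2437/42 + 0 = -2437/42)
v(f) + 26558 = -2437/42 + 26558 = 1112999/42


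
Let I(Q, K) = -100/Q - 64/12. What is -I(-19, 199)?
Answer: 4/57 ≈ 0.070175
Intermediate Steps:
I(Q, K) = -16/3 - 100/Q (I(Q, K) = -100/Q - 64*1/12 = -100/Q - 16/3 = -16/3 - 100/Q)
-I(-19, 199) = -(-16/3 - 100/(-19)) = -(-16/3 - 100*(-1/19)) = -(-16/3 + 100/19) = -1*(-4/57) = 4/57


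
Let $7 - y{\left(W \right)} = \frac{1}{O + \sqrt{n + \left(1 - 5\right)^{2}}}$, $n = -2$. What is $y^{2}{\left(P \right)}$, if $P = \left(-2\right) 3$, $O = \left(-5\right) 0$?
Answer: $\frac{687}{14} - \sqrt{14} \approx 45.33$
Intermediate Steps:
$O = 0$
$P = -6$
$y{\left(W \right)} = 7 - \frac{\sqrt{14}}{14}$ ($y{\left(W \right)} = 7 - \frac{1}{0 + \sqrt{-2 + \left(1 - 5\right)^{2}}} = 7 - \frac{1}{0 + \sqrt{-2 + \left(-4\right)^{2}}} = 7 - \frac{1}{0 + \sqrt{-2 + 16}} = 7 - \frac{1}{0 + \sqrt{14}} = 7 - \frac{1}{\sqrt{14}} = 7 - \frac{\sqrt{14}}{14}$)
$y^{2}{\left(P \right)} = \left(7 - \frac{\sqrt{14}}{14}\right)^{2}$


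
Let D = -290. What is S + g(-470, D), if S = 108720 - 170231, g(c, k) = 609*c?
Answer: -347741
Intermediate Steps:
S = -61511
S + g(-470, D) = -61511 + 609*(-470) = -61511 - 286230 = -347741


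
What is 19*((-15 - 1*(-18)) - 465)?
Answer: -8778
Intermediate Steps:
19*((-15 - 1*(-18)) - 465) = 19*((-15 + 18) - 465) = 19*(3 - 465) = 19*(-462) = -8778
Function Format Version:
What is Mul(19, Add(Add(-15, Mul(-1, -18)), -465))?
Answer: -8778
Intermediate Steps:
Mul(19, Add(Add(-15, Mul(-1, -18)), -465)) = Mul(19, Add(Add(-15, 18), -465)) = Mul(19, Add(3, -465)) = Mul(19, -462) = -8778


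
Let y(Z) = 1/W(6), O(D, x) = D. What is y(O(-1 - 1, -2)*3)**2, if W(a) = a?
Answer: 1/36 ≈ 0.027778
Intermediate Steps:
y(Z) = 1/6
y(O(-1 - 1, -2)*3)**2 = (1/6)**2 = 1/36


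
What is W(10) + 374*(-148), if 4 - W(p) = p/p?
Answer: -55349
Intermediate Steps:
W(p) = 3 (W(p) = 4 - p/p = 4 - 1*1 = 4 - 1 = 3)
W(10) + 374*(-148) = 3 + 374*(-148) = 3 - 55352 = -55349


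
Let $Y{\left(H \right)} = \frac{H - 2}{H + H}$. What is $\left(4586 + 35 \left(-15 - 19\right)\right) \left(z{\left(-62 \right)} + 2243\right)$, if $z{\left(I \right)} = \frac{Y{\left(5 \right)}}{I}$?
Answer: $\frac{1180667793}{155} \approx 7.6172 \cdot 10^{6}$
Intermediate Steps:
$Y{\left(H \right)} = \frac{-2 + H}{2 H}$
$z{\left(I \right)} = \frac{3}{10 I}$ ($z{\left(I \right)} = \frac{\frac{1}{2} \cdot \frac{1}{5} \left(-2 + 5\right)}{I} = \frac{\frac{1}{2} \cdot \frac{1}{5} \cdot 3}{I} = \frac{3}{10 I}$)
$\left(4586 + 35 \left(-15 - 19\right)\right) \left(z{\left(-62 \right)} + 2243\right) = \left(4586 + 35 \left(-15 - 19\right)\right) \left(\frac{3}{10 \left(-62\right)} + 2243\right) = \left(4586 + 35 \left(-34\right)\right) \left(\frac{3}{10} \left(- \frac{1}{62}\right) + 2243\right) = \left(4586 - 1190\right) \left(- \frac{3}{620} + 2243\right) = 3396 \cdot \frac{1390657}{620} = \frac{1180667793}{155}$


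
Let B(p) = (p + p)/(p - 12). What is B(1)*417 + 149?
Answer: 805/11 ≈ 73.182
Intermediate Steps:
B(p) = 2*p/(-12 + p) (B(p) = (2*p)/(-12 + p) = 2*p/(-12 + p))
B(1)*417 + 149 = (2*1/(-12 + 1))*417 + 149 = (2*1/(-11))*417 + 149 = (2*1*(-1/11))*417 + 149 = -2/11*417 + 149 = -834/11 + 149 = 805/11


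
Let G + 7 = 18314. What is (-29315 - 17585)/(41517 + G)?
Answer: -11725/14956 ≈ -0.78397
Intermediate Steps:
G = 18307 (G = -7 + 18314 = 18307)
(-29315 - 17585)/(41517 + G) = (-29315 - 17585)/(41517 + 18307) = -46900/59824 = -46900*1/59824 = -11725/14956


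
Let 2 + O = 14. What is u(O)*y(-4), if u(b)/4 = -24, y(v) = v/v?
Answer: -96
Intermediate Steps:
O = 12 (O = -2 + 14 = 12)
y(v) = 1
u(b) = -96 (u(b) = 4*(-24) = -96)
u(O)*y(-4) = -96*1 = -96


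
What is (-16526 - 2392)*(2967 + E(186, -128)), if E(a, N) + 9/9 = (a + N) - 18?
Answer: -56867508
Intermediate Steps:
E(a, N) = -19 + N + a (E(a, N) = -1 + ((a + N) - 18) = -1 + ((N + a) - 18) = -1 + (-18 + N + a) = -19 + N + a)
(-16526 - 2392)*(2967 + E(186, -128)) = (-16526 - 2392)*(2967 + (-19 - 128 + 186)) = -18918*(2967 + 39) = -18918*3006 = -56867508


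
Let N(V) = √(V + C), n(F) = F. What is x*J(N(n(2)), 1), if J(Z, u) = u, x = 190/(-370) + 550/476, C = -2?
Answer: 5653/8806 ≈ 0.64195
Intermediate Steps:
x = 5653/8806 (x = 190*(-1/370) + 550*(1/476) = -19/37 + 275/238 = 5653/8806 ≈ 0.64195)
N(V) = √(-2 + V) (N(V) = √(V - 2) = √(-2 + V))
x*J(N(n(2)), 1) = (5653/8806)*1 = 5653/8806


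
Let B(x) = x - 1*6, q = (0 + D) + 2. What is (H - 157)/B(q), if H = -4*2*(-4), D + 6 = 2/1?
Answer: 125/8 ≈ 15.625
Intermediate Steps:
D = -4 (D = -6 + 2/1 = -6 + 2*1 = -6 + 2 = -4)
q = -2 (q = (0 - 4) + 2 = -4 + 2 = -2)
B(x) = -6 + x (B(x) = x - 6 = -6 + x)
H = 32 (H = -8*(-4) = 32)
(H - 157)/B(q) = (32 - 157)/(-6 - 2) = -125/(-8) = -125*(-⅛) = 125/8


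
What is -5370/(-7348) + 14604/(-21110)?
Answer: 1512627/38779070 ≈ 0.039006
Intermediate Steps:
-5370/(-7348) + 14604/(-21110) = -5370*(-1/7348) + 14604*(-1/21110) = 2685/3674 - 7302/10555 = 1512627/38779070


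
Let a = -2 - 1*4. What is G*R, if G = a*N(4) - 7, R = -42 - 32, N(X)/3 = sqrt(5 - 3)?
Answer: 518 + 1332*sqrt(2) ≈ 2401.7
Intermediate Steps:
a = -6 (a = -2 - 4 = -6)
N(X) = 3*sqrt(2) (N(X) = 3*sqrt(5 - 3) = 3*sqrt(2))
R = -74
G = -7 - 18*sqrt(2) (G = -18*sqrt(2) - 7 = -7 - 18*sqrt(2) ≈ -32.456)
G*R = (-7 - 18*sqrt(2))*(-74) = 518 + 1332*sqrt(2)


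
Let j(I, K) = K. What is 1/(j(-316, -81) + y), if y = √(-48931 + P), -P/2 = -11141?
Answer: -1/410 - I*√329/3690 ≈ -0.002439 - 0.0049155*I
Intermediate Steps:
P = 22282 (P = -2*(-11141) = 22282)
y = 9*I*√329 (y = √(-48931 + 22282) = √(-26649) = 9*I*√329 ≈ 163.25*I)
1/(j(-316, -81) + y) = 1/(-81 + 9*I*√329)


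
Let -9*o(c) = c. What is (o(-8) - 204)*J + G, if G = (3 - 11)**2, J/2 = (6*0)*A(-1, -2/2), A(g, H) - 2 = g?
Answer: 64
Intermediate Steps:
A(g, H) = 2 + g
o(c) = -c/9
J = 0 (J = 2*((6*0)*(2 - 1)) = 2*(0*1) = 2*0 = 0)
G = 64 (G = (-8)**2 = 64)
(o(-8) - 204)*J + G = (-1/9*(-8) - 204)*0 + 64 = (8/9 - 204)*0 + 64 = -1828/9*0 + 64 = 0 + 64 = 64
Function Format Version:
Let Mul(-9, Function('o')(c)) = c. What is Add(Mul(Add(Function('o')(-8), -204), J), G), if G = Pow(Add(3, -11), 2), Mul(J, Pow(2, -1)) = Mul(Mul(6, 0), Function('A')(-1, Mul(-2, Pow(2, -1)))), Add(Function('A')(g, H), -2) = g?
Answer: 64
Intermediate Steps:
Function('A')(g, H) = Add(2, g)
Function('o')(c) = Mul(Rational(-1, 9), c)
J = 0 (J = Mul(2, Mul(Mul(6, 0), Add(2, -1))) = Mul(2, Mul(0, 1)) = Mul(2, 0) = 0)
G = 64 (G = Pow(-8, 2) = 64)
Add(Mul(Add(Function('o')(-8), -204), J), G) = Add(Mul(Add(Mul(Rational(-1, 9), -8), -204), 0), 64) = Add(Mul(Add(Rational(8, 9), -204), 0), 64) = Add(Mul(Rational(-1828, 9), 0), 64) = Add(0, 64) = 64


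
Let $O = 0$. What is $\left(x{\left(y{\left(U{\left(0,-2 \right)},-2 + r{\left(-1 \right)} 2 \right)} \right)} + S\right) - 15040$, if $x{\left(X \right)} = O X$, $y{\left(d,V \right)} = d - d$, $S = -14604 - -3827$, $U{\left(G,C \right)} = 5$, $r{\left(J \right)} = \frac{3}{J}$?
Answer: $-25817$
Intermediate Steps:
$S = -10777$ ($S = -14604 + 3827 = -10777$)
$y{\left(d,V \right)} = 0$
$x{\left(X \right)} = 0$ ($x{\left(X \right)} = 0 X = 0$)
$\left(x{\left(y{\left(U{\left(0,-2 \right)},-2 + r{\left(-1 \right)} 2 \right)} \right)} + S\right) - 15040 = \left(0 - 10777\right) - 15040 = -10777 - 15040 = -25817$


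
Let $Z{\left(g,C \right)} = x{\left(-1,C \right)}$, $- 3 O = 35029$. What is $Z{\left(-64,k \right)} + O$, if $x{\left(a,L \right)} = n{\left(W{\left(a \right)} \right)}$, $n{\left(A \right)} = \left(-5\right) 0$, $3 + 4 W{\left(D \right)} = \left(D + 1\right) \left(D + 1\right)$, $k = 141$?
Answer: $- \frac{35029}{3} \approx -11676.0$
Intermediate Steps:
$O = - \frac{35029}{3}$ ($O = \left(- \frac{1}{3}\right) 35029 = - \frac{35029}{3} \approx -11676.0$)
$W{\left(D \right)} = - \frac{3}{4} + \frac{\left(1 + D\right)^{2}}{4}$ ($W{\left(D \right)} = - \frac{3}{4} + \frac{\left(D + 1\right) \left(D + 1\right)}{4} = - \frac{3}{4} + \frac{\left(1 + D\right) \left(1 + D\right)}{4} = - \frac{3}{4} + \frac{\left(1 + D\right)^{2}}{4}$)
$n{\left(A \right)} = 0$
$x{\left(a,L \right)} = 0$
$Z{\left(g,C \right)} = 0$
$Z{\left(-64,k \right)} + O = 0 - \frac{35029}{3} = - \frac{35029}{3}$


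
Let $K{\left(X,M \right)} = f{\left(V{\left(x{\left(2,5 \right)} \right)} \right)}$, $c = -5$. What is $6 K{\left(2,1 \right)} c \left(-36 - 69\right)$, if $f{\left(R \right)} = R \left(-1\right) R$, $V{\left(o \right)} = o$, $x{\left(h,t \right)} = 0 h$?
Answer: $0$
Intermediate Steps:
$x{\left(h,t \right)} = 0$
$f{\left(R \right)} = - R^{2}$ ($f{\left(R \right)} = - R R = - R^{2}$)
$K{\left(X,M \right)} = 0$ ($K{\left(X,M \right)} = - 0^{2} = \left(-1\right) 0 = 0$)
$6 K{\left(2,1 \right)} c \left(-36 - 69\right) = 6 \cdot 0 \left(-5\right) \left(-36 - 69\right) = 0 \left(-5\right) \left(-105\right) = 0 \left(-105\right) = 0$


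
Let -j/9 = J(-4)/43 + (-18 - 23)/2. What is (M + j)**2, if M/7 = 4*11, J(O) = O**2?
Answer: 1769632489/7396 ≈ 2.3927e+5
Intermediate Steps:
j = 15579/86 (j = -9*((-4)**2/43 + (-18 - 23)/2) = -9*(16*(1/43) - 41*1/2) = -9*(16/43 - 41/2) = -9*(-1731/86) = 15579/86 ≈ 181.15)
M = 308 (M = 7*(4*11) = 7*44 = 308)
(M + j)**2 = (308 + 15579/86)**2 = (42067/86)**2 = 1769632489/7396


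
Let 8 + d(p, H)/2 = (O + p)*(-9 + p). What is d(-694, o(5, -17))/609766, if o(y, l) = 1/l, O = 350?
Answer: 241824/304883 ≈ 0.79317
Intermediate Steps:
d(p, H) = -16 + 2*(-9 + p)*(350 + p) (d(p, H) = -16 + 2*((350 + p)*(-9 + p)) = -16 + 2*((-9 + p)*(350 + p)) = -16 + 2*(-9 + p)*(350 + p))
d(-694, o(5, -17))/609766 = (-6316 + 2*(-694)**2 + 682*(-694))/609766 = (-6316 + 2*481636 - 473308)*(1/609766) = (-6316 + 963272 - 473308)*(1/609766) = 483648*(1/609766) = 241824/304883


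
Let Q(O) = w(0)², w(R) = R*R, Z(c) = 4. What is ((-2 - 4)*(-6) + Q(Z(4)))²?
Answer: 1296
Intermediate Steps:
w(R) = R²
Q(O) = 0 (Q(O) = (0²)² = 0² = 0)
((-2 - 4)*(-6) + Q(Z(4)))² = ((-2 - 4)*(-6) + 0)² = (-6*(-6) + 0)² = (36 + 0)² = 36² = 1296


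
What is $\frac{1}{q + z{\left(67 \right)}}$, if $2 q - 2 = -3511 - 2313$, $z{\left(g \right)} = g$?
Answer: $- \frac{1}{2844} \approx -0.00035162$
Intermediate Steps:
$q = -2911$ ($q = 1 + \frac{-3511 - 2313}{2} = 1 + \frac{1}{2} \left(-5824\right) = 1 - 2912 = -2911$)
$\frac{1}{q + z{\left(67 \right)}} = \frac{1}{-2911 + 67} = \frac{1}{-2844} = - \frac{1}{2844}$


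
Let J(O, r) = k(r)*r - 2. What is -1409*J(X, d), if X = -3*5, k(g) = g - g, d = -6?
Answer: 2818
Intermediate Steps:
k(g) = 0
X = -15
J(O, r) = -2 (J(O, r) = 0*r - 2 = 0 - 2 = -2)
-1409*J(X, d) = -1409*(-2) = 2818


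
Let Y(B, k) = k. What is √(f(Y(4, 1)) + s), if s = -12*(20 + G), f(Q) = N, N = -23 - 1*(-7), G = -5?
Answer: 14*I ≈ 14.0*I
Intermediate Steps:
N = -16 (N = -23 + 7 = -16)
f(Q) = -16
s = -180 (s = -12*(20 - 5) = -12*15 = -180)
√(f(Y(4, 1)) + s) = √(-16 - 180) = √(-196) = 14*I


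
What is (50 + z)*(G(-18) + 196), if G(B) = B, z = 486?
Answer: 95408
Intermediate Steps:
(50 + z)*(G(-18) + 196) = (50 + 486)*(-18 + 196) = 536*178 = 95408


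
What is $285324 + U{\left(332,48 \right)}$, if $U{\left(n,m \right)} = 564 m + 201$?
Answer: $312597$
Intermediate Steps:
$U{\left(n,m \right)} = 201 + 564 m$
$285324 + U{\left(332,48 \right)} = 285324 + \left(201 + 564 \cdot 48\right) = 285324 + \left(201 + 27072\right) = 285324 + 27273 = 312597$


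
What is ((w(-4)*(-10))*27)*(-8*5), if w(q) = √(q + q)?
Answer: 21600*I*√2 ≈ 30547.0*I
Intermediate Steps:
w(q) = √2*√q (w(q) = √(2*q) = √2*√q)
((w(-4)*(-10))*27)*(-8*5) = (((√2*√(-4))*(-10))*27)*(-8*5) = (((√2*(2*I))*(-10))*27)*(-40) = (((2*I*√2)*(-10))*27)*(-40) = (-20*I*√2*27)*(-40) = -540*I*√2*(-40) = 21600*I*√2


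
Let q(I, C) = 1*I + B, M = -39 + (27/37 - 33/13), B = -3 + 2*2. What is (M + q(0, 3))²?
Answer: 366645904/231361 ≈ 1584.7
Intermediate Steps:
B = 1 (B = -3 + 4 = 1)
M = -19629/481 (M = -39 + (27*(1/37) - 33*1/13) = -39 + (27/37 - 33/13) = -39 - 870/481 = -19629/481 ≈ -40.809)
q(I, C) = 1 + I (q(I, C) = 1*I + 1 = I + 1 = 1 + I)
(M + q(0, 3))² = (-19629/481 + (1 + 0))² = (-19629/481 + 1)² = (-19148/481)² = 366645904/231361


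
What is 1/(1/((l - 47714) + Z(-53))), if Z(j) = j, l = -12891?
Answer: -60658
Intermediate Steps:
1/(1/((l - 47714) + Z(-53))) = 1/(1/((-12891 - 47714) - 53)) = 1/(1/(-60605 - 53)) = 1/(1/(-60658)) = 1/(-1/60658) = -60658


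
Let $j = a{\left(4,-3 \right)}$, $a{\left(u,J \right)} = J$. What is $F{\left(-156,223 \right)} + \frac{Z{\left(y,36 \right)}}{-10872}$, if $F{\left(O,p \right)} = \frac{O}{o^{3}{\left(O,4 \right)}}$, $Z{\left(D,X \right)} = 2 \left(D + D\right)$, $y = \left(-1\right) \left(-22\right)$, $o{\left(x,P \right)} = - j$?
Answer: $- \frac{2621}{453} \approx -5.7859$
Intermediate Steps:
$j = -3$
$o{\left(x,P \right)} = 3$ ($o{\left(x,P \right)} = \left(-1\right) \left(-3\right) = 3$)
$y = 22$
$Z{\left(D,X \right)} = 4 D$ ($Z{\left(D,X \right)} = 2 \cdot 2 D = 4 D$)
$F{\left(O,p \right)} = \frac{O}{27}$ ($F{\left(O,p \right)} = \frac{O}{3^{3}} = \frac{O}{27}$)
$F{\left(-156,223 \right)} + \frac{Z{\left(y,36 \right)}}{-10872} = \frac{1}{27} \left(-156\right) + \frac{4 \cdot 22}{-10872} = - \frac{52}{9} + 88 \left(- \frac{1}{10872}\right) = - \frac{52}{9} - \frac{11}{1359} = - \frac{2621}{453}$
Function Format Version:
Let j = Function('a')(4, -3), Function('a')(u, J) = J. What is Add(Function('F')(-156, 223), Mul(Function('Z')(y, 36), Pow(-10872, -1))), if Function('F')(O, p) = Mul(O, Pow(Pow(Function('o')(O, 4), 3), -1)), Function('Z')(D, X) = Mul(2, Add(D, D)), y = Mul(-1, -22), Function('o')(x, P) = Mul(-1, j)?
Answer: Rational(-2621, 453) ≈ -5.7859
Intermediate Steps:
j = -3
Function('o')(x, P) = 3 (Function('o')(x, P) = Mul(-1, -3) = 3)
y = 22
Function('Z')(D, X) = Mul(4, D) (Function('Z')(D, X) = Mul(2, Mul(2, D)) = Mul(4, D))
Function('F')(O, p) = Mul(Rational(1, 27), O) (Function('F')(O, p) = Mul(O, Pow(Pow(3, 3), -1)) = Mul(O, Pow(27, -1)) = Mul(O, Rational(1, 27)) = Mul(Rational(1, 27), O))
Add(Function('F')(-156, 223), Mul(Function('Z')(y, 36), Pow(-10872, -1))) = Add(Mul(Rational(1, 27), -156), Mul(Mul(4, 22), Pow(-10872, -1))) = Add(Rational(-52, 9), Mul(88, Rational(-1, 10872))) = Add(Rational(-52, 9), Rational(-11, 1359)) = Rational(-2621, 453)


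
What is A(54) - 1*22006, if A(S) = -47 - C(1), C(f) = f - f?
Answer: -22053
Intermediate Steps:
C(f) = 0
A(S) = -47 (A(S) = -47 - 1*0 = -47 + 0 = -47)
A(54) - 1*22006 = -47 - 1*22006 = -47 - 22006 = -22053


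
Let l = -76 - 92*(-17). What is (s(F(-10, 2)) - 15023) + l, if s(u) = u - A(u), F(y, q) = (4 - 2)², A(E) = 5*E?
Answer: -13551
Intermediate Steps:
F(y, q) = 4 (F(y, q) = 2² = 4)
s(u) = -4*u (s(u) = u - 5*u = -4*u)
l = 1488 (l = -76 + 1564 = 1488)
(s(F(-10, 2)) - 15023) + l = (-4*4 - 15023) + 1488 = (-16 - 15023) + 1488 = -15039 + 1488 = -13551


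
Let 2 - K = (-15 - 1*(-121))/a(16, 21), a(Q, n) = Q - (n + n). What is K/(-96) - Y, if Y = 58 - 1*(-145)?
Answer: -253423/1248 ≈ -203.06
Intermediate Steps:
Y = 203 (Y = 58 + 145 = 203)
a(Q, n) = Q - 2*n
K = 79/13 (K = 2 - (-15 - 1*(-121))/(16 - 2*21) = 2 - (-15 + 121)/(16 - 42) = 2 - 106/(-26) = 2 - 106*(-1)/26 = 2 - 1*(-53/13) = 2 + 53/13 = 79/13 ≈ 6.0769)
K/(-96) - Y = (79/13)/(-96) - 1*203 = (79/13)*(-1/96) - 203 = -79/1248 - 203 = -253423/1248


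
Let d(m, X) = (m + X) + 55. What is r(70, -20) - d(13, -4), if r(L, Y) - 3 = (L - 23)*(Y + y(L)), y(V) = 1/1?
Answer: -954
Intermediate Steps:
y(V) = 1
d(m, X) = 55 + X + m (d(m, X) = (X + m) + 55 = 55 + X + m)
r(L, Y) = 3 + (1 + Y)*(-23 + L) (r(L, Y) = 3 + (L - 23)*(Y + 1) = 3 + (-23 + L)*(1 + Y) = 3 + (1 + Y)*(-23 + L))
r(70, -20) - d(13, -4) = (-20 + 70 - 23*(-20) + 70*(-20)) - (55 - 4 + 13) = (-20 + 70 + 460 - 1400) - 1*64 = -890 - 64 = -954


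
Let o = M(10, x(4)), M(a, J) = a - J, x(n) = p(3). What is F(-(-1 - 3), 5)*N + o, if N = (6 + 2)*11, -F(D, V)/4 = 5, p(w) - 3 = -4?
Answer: -1749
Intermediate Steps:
p(w) = -1 (p(w) = 3 - 4 = -1)
F(D, V) = -20 (F(D, V) = -4*5 = -20)
x(n) = -1
N = 88 (N = 8*11 = 88)
o = 11 (o = 10 - 1*(-1) = 10 + 1 = 11)
F(-(-1 - 3), 5)*N + o = -20*88 + 11 = -1760 + 11 = -1749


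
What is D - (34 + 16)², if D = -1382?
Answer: -3882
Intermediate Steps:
D - (34 + 16)² = -1382 - (34 + 16)² = -1382 - 1*50² = -1382 - 1*2500 = -1382 - 2500 = -3882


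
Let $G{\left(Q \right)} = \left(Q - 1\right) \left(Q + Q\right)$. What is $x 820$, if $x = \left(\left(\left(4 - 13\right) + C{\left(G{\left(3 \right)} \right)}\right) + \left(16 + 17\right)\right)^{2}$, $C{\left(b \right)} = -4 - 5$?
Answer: $184500$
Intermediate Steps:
$G{\left(Q \right)} = 2 Q \left(-1 + Q\right)$ ($G{\left(Q \right)} = \left(-1 + Q\right) 2 Q = 2 Q \left(-1 + Q\right)$)
$C{\left(b \right)} = -9$ ($C{\left(b \right)} = -4 - 5 = -9$)
$x = 225$ ($x = \left(\left(\left(4 - 13\right) - 9\right) + \left(16 + 17\right)\right)^{2} = \left(\left(-9 - 9\right) + 33\right)^{2} = \left(-18 + 33\right)^{2} = 15^{2} = 225$)
$x 820 = 225 \cdot 820 = 184500$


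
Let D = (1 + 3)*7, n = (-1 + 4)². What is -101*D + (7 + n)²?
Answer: -2572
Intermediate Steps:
n = 9 (n = 3² = 9)
D = 28 (D = 4*7 = 28)
-101*D + (7 + n)² = -101*28 + (7 + 9)² = -2828 + 16² = -2828 + 256 = -2572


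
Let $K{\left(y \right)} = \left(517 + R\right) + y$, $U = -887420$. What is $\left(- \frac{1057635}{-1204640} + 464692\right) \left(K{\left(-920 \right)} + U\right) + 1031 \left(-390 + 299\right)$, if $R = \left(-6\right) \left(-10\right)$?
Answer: $- \frac{99391771494778277}{240928} \approx -4.1254 \cdot 10^{11}$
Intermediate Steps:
$R = 60$
$K{\left(y \right)} = 577 + y$ ($K{\left(y \right)} = \left(517 + 60\right) + y = 577 + y$)
$\left(- \frac{1057635}{-1204640} + 464692\right) \left(K{\left(-920 \right)} + U\right) + 1031 \left(-390 + 299\right) = \left(- \frac{1057635}{-1204640} + 464692\right) \left(\left(577 - 920\right) - 887420\right) + 1031 \left(-390 + 299\right) = \left(\left(-1057635\right) \left(- \frac{1}{1204640}\right) + 464692\right) \left(-343 - 887420\right) + 1031 \left(-91\right) = \left(\frac{211527}{240928} + 464692\right) \left(-887763\right) - 93821 = \frac{111957525703}{240928} \left(-887763\right) - 93821 = - \frac{99391748890672389}{240928} - 93821 = - \frac{99391771494778277}{240928}$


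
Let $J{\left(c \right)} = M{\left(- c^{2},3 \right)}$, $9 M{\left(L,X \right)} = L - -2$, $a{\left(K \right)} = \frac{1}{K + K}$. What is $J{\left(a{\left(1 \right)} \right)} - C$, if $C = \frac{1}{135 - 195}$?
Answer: $\frac{19}{90} \approx 0.21111$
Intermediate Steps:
$a{\left(K \right)} = \frac{1}{2 K}$
$M{\left(L,X \right)} = \frac{2}{9} + \frac{L}{9}$ ($M{\left(L,X \right)} = \frac{L - -2}{9} = \frac{L + 2}{9} = \frac{2 + L}{9} = \frac{2}{9} + \frac{L}{9}$)
$J{\left(c \right)} = \frac{2}{9} - \frac{c^{2}}{9}$ ($J{\left(c \right)} = \frac{2}{9} + \frac{\left(-1\right) c^{2}}{9} = \frac{2}{9} - \frac{c^{2}}{9}$)
$C = - \frac{1}{60}$ ($C = \frac{1}{-60} = - \frac{1}{60} \approx -0.016667$)
$J{\left(a{\left(1 \right)} \right)} - C = \left(\frac{2}{9} - \frac{\left(\frac{1}{2 \cdot 1}\right)^{2}}{9}\right) - - \frac{1}{60} = \left(\frac{2}{9} - \frac{\left(\frac{1}{2} \cdot 1\right)^{2}}{9}\right) + \frac{1}{60} = \left(\frac{2}{9} - \frac{1}{9 \cdot 4}\right) + \frac{1}{60} = \left(\frac{2}{9} - \frac{1}{36}\right) + \frac{1}{60} = \frac{7}{36} + \frac{1}{60} = \frac{19}{90}$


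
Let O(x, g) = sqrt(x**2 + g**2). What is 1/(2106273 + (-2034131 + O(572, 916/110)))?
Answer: 109114775/7871263127368 - 55*sqrt(247485341)/7871263127368 ≈ 1.3752e-5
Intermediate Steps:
O(x, g) = sqrt(g**2 + x**2)
1/(2106273 + (-2034131 + O(572, 916/110))) = 1/(2106273 + (-2034131 + sqrt((916/110)**2 + 572**2))) = 1/(2106273 + (-2034131 + sqrt((916*(1/110))**2 + 327184))) = 1/(2106273 + (-2034131 + sqrt((458/55)**2 + 327184))) = 1/(2106273 + (-2034131 + sqrt(209764/3025 + 327184))) = 1/(2106273 + (-2034131 + sqrt(989941364/3025))) = 1/(2106273 + (-2034131 + 2*sqrt(247485341)/55)) = 1/(72142 + 2*sqrt(247485341)/55)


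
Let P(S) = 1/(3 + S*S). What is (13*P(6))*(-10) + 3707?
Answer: 11111/3 ≈ 3703.7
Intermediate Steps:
P(S) = 1/(3 + S²)
(13*P(6))*(-10) + 3707 = (13/(3 + 6²))*(-10) + 3707 = (13/(3 + 36))*(-10) + 3707 = (13/39)*(-10) + 3707 = (13*(1/39))*(-10) + 3707 = (⅓)*(-10) + 3707 = -10/3 + 3707 = 11111/3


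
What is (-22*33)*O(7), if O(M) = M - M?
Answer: 0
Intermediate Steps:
O(M) = 0
(-22*33)*O(7) = -22*33*0 = -726*0 = 0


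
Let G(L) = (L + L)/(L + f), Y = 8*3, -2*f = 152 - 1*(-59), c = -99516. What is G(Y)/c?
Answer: 8/1351759 ≈ 5.9182e-6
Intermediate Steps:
f = -211/2 (f = -(152 - 1*(-59))/2 = -(152 + 59)/2 = -½*211 = -211/2 ≈ -105.50)
Y = 24
G(L) = 2*L/(-211/2 + L) (G(L) = (L + L)/(L - 211/2) = (2*L)/(-211/2 + L) = 2*L/(-211/2 + L))
G(Y)/c = (4*24/(-211 + 2*24))/(-99516) = (4*24/(-211 + 48))*(-1/99516) = (4*24/(-163))*(-1/99516) = (4*24*(-1/163))*(-1/99516) = -96/163*(-1/99516) = 8/1351759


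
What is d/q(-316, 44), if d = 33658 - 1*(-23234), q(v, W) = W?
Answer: 1293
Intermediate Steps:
d = 56892 (d = 33658 + 23234 = 56892)
d/q(-316, 44) = 56892/44 = 56892*(1/44) = 1293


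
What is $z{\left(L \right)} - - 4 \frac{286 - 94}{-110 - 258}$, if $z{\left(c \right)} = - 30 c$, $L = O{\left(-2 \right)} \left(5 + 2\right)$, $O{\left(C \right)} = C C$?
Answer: $- \frac{19368}{23} \approx -842.09$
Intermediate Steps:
$O{\left(C \right)} = C^{2}$
$L = 28$ ($L = \left(-2\right)^{2} \left(5 + 2\right) = 4 \cdot 7 = 28$)
$z{\left(L \right)} - - 4 \frac{286 - 94}{-110 - 258} = \left(-30\right) 28 - - 4 \frac{286 - 94}{-110 - 258} = -840 - - 4 \frac{192}{-368} = -840 - - 4 \cdot 192 \left(- \frac{1}{368}\right) = -840 - \left(-4\right) \left(- \frac{12}{23}\right) = -840 - \frac{48}{23} = - \frac{19368}{23}$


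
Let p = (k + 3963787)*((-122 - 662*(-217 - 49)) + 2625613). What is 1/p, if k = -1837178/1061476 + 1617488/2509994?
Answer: 666074597786/7396675303151690589013443 ≈ 9.0051e-14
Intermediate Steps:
k = -723595266161/666074597786 (k = -1837178*1/1061476 + 1617488*(1/2509994) = -918589/530738 + 808744/1254997 = -723595266161/666074597786 ≈ -1.0864)
p = 7396675303151690589013443/666074597786 (p = (-723595266161/666074597786 + 3963787)*((-122 - 662*(-217 - 49)) + 2625613) = 2640177108139109421*((-122 - 662*(-266)) + 2625613)/666074597786 = 2640177108139109421*((-122 + 176092) + 2625613)/666074597786 = 2640177108139109421*(175970 + 2625613)/666074597786 = (2640177108139109421/666074597786)*2801583 = 7396675303151690589013443/666074597786 ≈ 1.1105e+13)
1/p = 1/(7396675303151690589013443/666074597786) = 666074597786/7396675303151690589013443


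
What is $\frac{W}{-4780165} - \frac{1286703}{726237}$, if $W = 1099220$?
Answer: $- \frac{154421041803}{77145170869} \approx -2.0017$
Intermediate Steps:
$\frac{W}{-4780165} - \frac{1286703}{726237} = \frac{1099220}{-4780165} - \frac{1286703}{726237} = 1099220 \left(- \frac{1}{4780165}\right) - \frac{142967}{80693} = - \frac{219844}{956033} - \frac{142967}{80693} = - \frac{154421041803}{77145170869}$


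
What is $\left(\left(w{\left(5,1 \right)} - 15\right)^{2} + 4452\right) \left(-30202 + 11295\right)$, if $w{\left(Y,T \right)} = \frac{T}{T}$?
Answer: $-87879736$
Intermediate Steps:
$w{\left(Y,T \right)} = 1$
$\left(\left(w{\left(5,1 \right)} - 15\right)^{2} + 4452\right) \left(-30202 + 11295\right) = \left(\left(1 - 15\right)^{2} + 4452\right) \left(-30202 + 11295\right) = \left(\left(-14\right)^{2} + 4452\right) \left(-18907\right) = \left(196 + 4452\right) \left(-18907\right) = 4648 \left(-18907\right) = -87879736$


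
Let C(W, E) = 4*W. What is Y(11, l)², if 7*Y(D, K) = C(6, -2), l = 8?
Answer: 576/49 ≈ 11.755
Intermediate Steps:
Y(D, K) = 24/7 (Y(D, K) = (4*6)/7 = (⅐)*24 = 24/7)
Y(11, l)² = (24/7)² = 576/49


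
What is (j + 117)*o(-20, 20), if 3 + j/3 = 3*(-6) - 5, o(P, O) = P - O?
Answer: -1560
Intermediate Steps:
j = -78 (j = -9 + 3*(3*(-6) - 5) = -9 + 3*(-18 - 5) = -9 + 3*(-23) = -9 - 69 = -78)
(j + 117)*o(-20, 20) = (-78 + 117)*(-20 - 1*20) = 39*(-20 - 20) = 39*(-40) = -1560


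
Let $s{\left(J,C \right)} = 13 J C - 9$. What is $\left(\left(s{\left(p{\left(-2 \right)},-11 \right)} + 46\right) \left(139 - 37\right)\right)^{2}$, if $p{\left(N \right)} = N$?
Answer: $1085438916$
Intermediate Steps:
$s{\left(J,C \right)} = -9 + 13 C J$ ($s{\left(J,C \right)} = 13 C J - 9 = -9 + 13 C J$)
$\left(\left(s{\left(p{\left(-2 \right)},-11 \right)} + 46\right) \left(139 - 37\right)\right)^{2} = \left(\left(\left(-9 + 13 \left(-11\right) \left(-2\right)\right) + 46\right) \left(139 - 37\right)\right)^{2} = \left(\left(\left(-9 + 286\right) + 46\right) 102\right)^{2} = \left(\left(277 + 46\right) 102\right)^{2} = \left(323 \cdot 102\right)^{2} = 32946^{2} = 1085438916$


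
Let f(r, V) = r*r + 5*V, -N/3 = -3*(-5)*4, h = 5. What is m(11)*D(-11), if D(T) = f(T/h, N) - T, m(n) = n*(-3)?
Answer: 729432/25 ≈ 29177.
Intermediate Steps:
m(n) = -3*n
N = -180 (N = -3*(-3*(-5))*4 = -45*4 = -3*60 = -180)
f(r, V) = r² + 5*V
D(T) = -900 - T + T²/25 (D(T) = ((T/5)² + 5*(-180)) - T = ((T*(⅕))² - 900) - T = ((T/5)² - 900) - T = (T²/25 - 900) - T = (-900 + T²/25) - T = -900 - T + T²/25)
m(11)*D(-11) = (-3*11)*(-900 - 1*(-11) + (1/25)*(-11)²) = -33*(-900 + 11 + (1/25)*121) = -33*(-900 + 11 + 121/25) = -33*(-22104/25) = 729432/25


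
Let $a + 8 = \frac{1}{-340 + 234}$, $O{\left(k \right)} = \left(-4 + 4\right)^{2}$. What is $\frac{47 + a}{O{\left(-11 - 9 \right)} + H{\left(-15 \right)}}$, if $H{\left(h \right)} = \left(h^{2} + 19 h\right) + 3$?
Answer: $- \frac{4133}{6042} \approx -0.68404$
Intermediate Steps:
$O{\left(k \right)} = 0$ ($O{\left(k \right)} = 0^{2} = 0$)
$H{\left(h \right)} = 3 + h^{2} + 19 h$
$a = - \frac{849}{106}$ ($a = -8 + \frac{1}{-340 + 234} = -8 + \frac{1}{-106} = -8 - \frac{1}{106} = - \frac{849}{106} \approx -8.0094$)
$\frac{47 + a}{O{\left(-11 - 9 \right)} + H{\left(-15 \right)}} = \frac{47 - \frac{849}{106}}{0 + \left(3 + \left(-15\right)^{2} + 19 \left(-15\right)\right)} = \frac{4133}{106 \left(0 + \left(3 + 225 - 285\right)\right)} = \frac{4133}{106 \left(0 - 57\right)} = \frac{4133}{106 \left(-57\right)} = \frac{4133}{106} \left(- \frac{1}{57}\right) = - \frac{4133}{6042}$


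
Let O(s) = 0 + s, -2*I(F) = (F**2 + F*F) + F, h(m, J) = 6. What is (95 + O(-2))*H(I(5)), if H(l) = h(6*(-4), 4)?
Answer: 558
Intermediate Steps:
I(F) = -F**2 - F/2 (I(F) = -((F**2 + F*F) + F)/2 = -((F**2 + F**2) + F)/2 = -(2*F**2 + F)/2 = -(F + 2*F**2)/2 = -F**2 - F/2)
O(s) = s
H(l) = 6
(95 + O(-2))*H(I(5)) = (95 - 2)*6 = 93*6 = 558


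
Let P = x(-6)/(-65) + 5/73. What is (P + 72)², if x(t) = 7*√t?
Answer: 116938494499/22515025 - 73654*I*√6/4745 ≈ 5193.8 - 38.022*I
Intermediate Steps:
P = 5/73 - 7*I*√6/65 (P = (7*√(-6))/(-65) + 5/73 = (7*(I*√6))*(-1/65) + 5*(1/73) = (7*I*√6)*(-1/65) + 5/73 = -7*I*√6/65 + 5/73 = 5/73 - 7*I*√6/65 ≈ 0.068493 - 0.26379*I)
(P + 72)² = ((5/73 - 7*I*√6/65) + 72)² = (5261/73 - 7*I*√6/65)²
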